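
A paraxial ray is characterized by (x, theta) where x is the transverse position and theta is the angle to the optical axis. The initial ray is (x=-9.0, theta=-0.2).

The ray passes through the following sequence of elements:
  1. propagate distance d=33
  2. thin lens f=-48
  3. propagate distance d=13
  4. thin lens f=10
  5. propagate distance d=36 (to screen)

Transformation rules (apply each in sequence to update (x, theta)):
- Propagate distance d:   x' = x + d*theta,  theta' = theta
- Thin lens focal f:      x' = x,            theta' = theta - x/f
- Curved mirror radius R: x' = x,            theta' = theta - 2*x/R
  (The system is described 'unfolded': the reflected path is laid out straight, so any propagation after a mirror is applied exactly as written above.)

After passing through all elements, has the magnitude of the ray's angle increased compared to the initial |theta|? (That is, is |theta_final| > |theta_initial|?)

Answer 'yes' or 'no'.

Initial: x=-9.0000 theta=-0.2000
After 1 (propagate distance d=33): x=-15.6000 theta=-0.2000
After 2 (thin lens f=-48): x=-15.6000 theta=-0.5250
After 3 (propagate distance d=13): x=-22.4250 theta=-0.5250
After 4 (thin lens f=10): x=-22.4250 theta=1.7175
After 5 (propagate distance d=36 (to screen)): x=39.4050 theta=1.7175
|theta_initial|=0.2000 |theta_final|=1.7175 -> increased

Answer: yes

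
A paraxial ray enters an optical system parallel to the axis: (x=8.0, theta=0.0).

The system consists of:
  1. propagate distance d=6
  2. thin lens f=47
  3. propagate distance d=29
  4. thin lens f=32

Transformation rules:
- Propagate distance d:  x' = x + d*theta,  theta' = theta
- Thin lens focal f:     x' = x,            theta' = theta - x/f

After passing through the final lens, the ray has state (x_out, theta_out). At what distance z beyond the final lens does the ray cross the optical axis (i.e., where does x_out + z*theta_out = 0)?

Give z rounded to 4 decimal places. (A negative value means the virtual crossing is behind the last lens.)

Answer: 11.5200

Derivation:
Initial: x=8.0000 theta=0.0000
After 1 (propagate distance d=6): x=8.0000 theta=0.0000
After 2 (thin lens f=47): x=8.0000 theta=-8/47 (≈-0.1702)
After 3 (propagate distance d=29): x=144/47 (≈3.0638) theta=-8/47 (≈-0.1702)
After 4 (thin lens f=32): x=144/47 (≈3.0638) theta=-25/94 (≈-0.2660)
z_focus = -x_out/theta_out = -(144/47)/(-25/94) = 11.5200
Rounded to 4 decimal places: z = 11.5200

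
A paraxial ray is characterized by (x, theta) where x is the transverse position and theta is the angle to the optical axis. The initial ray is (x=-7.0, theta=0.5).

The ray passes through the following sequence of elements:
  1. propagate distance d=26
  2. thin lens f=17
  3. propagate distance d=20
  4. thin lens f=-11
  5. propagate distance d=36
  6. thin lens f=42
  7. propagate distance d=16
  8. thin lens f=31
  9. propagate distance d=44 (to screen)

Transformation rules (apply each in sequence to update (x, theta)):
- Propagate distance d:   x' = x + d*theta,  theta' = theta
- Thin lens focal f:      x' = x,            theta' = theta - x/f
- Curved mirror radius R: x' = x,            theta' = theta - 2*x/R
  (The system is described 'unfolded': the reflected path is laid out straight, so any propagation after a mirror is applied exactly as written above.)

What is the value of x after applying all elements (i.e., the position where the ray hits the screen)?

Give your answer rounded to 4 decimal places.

Answer: -21.0658

Derivation:
Initial: x=-7.0000 theta=0.5000
After 1 (propagate distance d=26): x=6.0000 theta=0.5000
After 2 (thin lens f=17): x=6.0000 theta=5/34 (≈0.1471)
After 3 (propagate distance d=20): x=152/17 (≈8.9412) theta=5/34 (≈0.1471)
After 4 (thin lens f=-11): x=152/17 (≈8.9412) theta=359/374 (≈0.9599)
After 5 (propagate distance d=36): x=8134/187 (≈43.4973) theta=359/374 (≈0.9599)
After 6 (thin lens f=42): x=8134/187 (≈43.4973) theta=-5/66 (≈-0.0758)
After 7 (propagate distance d=16): x=23722/561 (≈42.2852) theta=-5/66 (≈-0.0758)
After 8 (thin lens f=31): x=23722/561 (≈42.2852) theta=-16693/11594 (≈-1.4398)
After 9 (propagate distance d=44 (to screen)): x=-366356/17391 (≈-21.0658) theta=-16693/11594 (≈-1.4398)
Rounded to 4 decimal places: x = -21.0658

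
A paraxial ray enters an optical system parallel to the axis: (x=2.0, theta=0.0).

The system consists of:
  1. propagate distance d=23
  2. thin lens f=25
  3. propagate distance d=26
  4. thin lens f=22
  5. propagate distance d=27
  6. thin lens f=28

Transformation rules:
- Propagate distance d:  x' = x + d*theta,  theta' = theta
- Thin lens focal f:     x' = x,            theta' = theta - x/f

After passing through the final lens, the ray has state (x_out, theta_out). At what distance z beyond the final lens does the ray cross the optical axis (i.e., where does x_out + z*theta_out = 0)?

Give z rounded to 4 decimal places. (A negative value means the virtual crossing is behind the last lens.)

Answer: 16492.0000

Derivation:
Initial: x=2.0000 theta=0.0000
After 1 (propagate distance d=23): x=2.0000 theta=0.0000
After 2 (thin lens f=25): x=2.0000 theta=-0.0800
After 3 (propagate distance d=26): x=-0.0800 theta=-0.0800
After 4 (thin lens f=22): x=-0.0800 theta=-21/275 (≈-0.0764)
After 5 (propagate distance d=27): x=-589/275 (≈-2.1418) theta=-21/275 (≈-0.0764)
After 6 (thin lens f=28): x=-589/275 (≈-2.1418) theta=1/7700 (≈0.0001)
z_focus = -x_out/theta_out = -(-589/275)/(1/7700) = 16492.0000
Rounded to 4 decimal places: z = 16492.0000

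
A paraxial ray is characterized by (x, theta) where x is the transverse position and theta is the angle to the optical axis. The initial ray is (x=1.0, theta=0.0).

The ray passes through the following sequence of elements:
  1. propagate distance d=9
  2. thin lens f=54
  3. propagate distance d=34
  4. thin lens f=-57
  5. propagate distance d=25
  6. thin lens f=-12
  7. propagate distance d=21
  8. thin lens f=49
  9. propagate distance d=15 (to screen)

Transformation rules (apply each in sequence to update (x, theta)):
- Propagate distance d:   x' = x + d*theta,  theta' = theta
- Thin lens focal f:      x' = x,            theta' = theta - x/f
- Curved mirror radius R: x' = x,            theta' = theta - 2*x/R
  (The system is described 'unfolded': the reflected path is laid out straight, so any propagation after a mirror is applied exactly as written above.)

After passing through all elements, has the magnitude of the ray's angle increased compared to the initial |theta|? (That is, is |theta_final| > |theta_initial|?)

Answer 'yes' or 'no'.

Initial: x=1.0000 theta=0.0000
After 1 (propagate distance d=9): x=1.0000 theta=0.0000
After 2 (thin lens f=54): x=1.0000 theta=-1/54 (≈-0.0185)
After 3 (propagate distance d=34): x=10/27 (≈0.3704) theta=-1/54 (≈-0.0185)
After 4 (thin lens f=-57): x=10/27 (≈0.3704) theta=-37/3078 (≈-0.0120)
After 5 (propagate distance d=25): x=215/3078 (≈0.0699) theta=-37/3078 (≈-0.0120)
After 6 (thin lens f=-12): x=215/3078 (≈0.0699) theta=-229/36936 (≈-0.0062)
After 7 (propagate distance d=21): x=-743/12312 (≈-0.0603) theta=-229/36936 (≈-0.0062)
After 8 (thin lens f=49): x=-743/12312 (≈-0.0603) theta=-1124/226233 (≈-0.0050)
After 9 (propagate distance d=15 (to screen)): x=-81367/603288 (≈-0.1349) theta=-1124/226233 (≈-0.0050)
|theta_initial|=0.0000 |theta_final|=1124/226233 (≈0.0050) -> increased

Answer: yes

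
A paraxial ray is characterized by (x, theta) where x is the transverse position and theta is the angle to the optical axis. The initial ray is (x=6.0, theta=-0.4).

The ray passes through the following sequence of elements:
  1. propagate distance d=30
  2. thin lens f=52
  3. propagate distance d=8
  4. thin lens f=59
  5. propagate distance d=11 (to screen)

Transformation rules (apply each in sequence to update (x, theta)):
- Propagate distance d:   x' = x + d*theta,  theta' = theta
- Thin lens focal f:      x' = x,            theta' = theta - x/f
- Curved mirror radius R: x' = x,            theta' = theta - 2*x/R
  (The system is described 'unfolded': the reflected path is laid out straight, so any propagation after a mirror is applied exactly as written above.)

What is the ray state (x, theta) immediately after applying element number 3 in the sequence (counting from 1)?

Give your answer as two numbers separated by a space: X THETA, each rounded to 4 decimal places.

Answer: -8.2769 -0.2846

Derivation:
Initial: x=6.0000 theta=-0.4000
After 1 (propagate distance d=30): x=-6.0000 theta=-0.4000
After 2 (thin lens f=52): x=-6.0000 theta=-37/130 (≈-0.2846)
After 3 (propagate distance d=8): x=-538/65 (≈-8.2769) theta=-37/130 (≈-0.2846)
Rounded to 4 decimal places: x = -8.2769, theta = -0.2846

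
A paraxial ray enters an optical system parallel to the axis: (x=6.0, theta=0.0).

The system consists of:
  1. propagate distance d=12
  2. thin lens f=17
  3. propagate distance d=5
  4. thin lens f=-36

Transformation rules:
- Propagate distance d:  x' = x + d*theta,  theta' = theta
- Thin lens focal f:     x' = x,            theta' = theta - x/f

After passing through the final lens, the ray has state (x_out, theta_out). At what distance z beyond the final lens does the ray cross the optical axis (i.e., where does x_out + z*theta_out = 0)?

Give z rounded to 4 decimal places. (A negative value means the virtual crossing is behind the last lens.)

Initial: x=6.0000 theta=0.0000
After 1 (propagate distance d=12): x=6.0000 theta=0.0000
After 2 (thin lens f=17): x=6.0000 theta=-6/17 (≈-0.3529)
After 3 (propagate distance d=5): x=72/17 (≈4.2353) theta=-6/17 (≈-0.3529)
After 4 (thin lens f=-36): x=72/17 (≈4.2353) theta=-4/17 (≈-0.2353)
z_focus = -x_out/theta_out = -(72/17)/(-4/17) = 18.0000
Rounded to 4 decimal places: z = 18.0000

Answer: 18.0000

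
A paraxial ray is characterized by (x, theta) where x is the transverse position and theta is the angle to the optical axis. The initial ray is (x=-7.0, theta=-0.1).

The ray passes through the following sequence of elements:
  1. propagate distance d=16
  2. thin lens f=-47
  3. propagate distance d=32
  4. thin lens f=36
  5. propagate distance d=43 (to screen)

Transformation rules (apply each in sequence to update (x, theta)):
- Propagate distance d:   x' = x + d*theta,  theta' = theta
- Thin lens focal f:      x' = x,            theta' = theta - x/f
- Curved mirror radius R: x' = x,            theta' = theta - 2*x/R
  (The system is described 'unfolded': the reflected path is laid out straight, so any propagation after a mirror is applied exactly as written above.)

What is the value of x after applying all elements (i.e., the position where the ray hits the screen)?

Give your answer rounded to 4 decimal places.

Answer: -8.7351

Derivation:
Initial: x=-7.0000 theta=-0.1000
After 1 (propagate distance d=16): x=-8.6000 theta=-0.1000
After 2 (thin lens f=-47): x=-8.6000 theta=-133/470 (≈-0.2830)
After 3 (propagate distance d=32): x=-4149/235 (≈-17.6553) theta=-133/470 (≈-0.2830)
After 4 (thin lens f=36): x=-4149/235 (≈-17.6553) theta=39/188 (≈0.2074)
After 5 (propagate distance d=43 (to screen)): x=-8211/940 (≈-8.7351) theta=39/188 (≈0.2074)
Rounded to 4 decimal places: x = -8.7351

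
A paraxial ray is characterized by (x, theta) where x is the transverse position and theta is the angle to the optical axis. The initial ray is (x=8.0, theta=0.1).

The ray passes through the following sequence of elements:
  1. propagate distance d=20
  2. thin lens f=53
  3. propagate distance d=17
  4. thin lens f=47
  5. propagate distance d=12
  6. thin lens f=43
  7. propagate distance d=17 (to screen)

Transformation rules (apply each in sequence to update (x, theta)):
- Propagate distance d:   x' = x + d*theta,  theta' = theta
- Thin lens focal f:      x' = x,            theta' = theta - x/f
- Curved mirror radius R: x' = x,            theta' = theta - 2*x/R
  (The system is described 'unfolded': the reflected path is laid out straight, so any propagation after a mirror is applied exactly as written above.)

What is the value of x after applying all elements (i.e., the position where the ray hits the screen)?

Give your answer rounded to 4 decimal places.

Initial: x=8.0000 theta=0.1000
After 1 (propagate distance d=20): x=10.0000 theta=0.1000
After 2 (thin lens f=53): x=10.0000 theta=-47/530 (≈-0.0887)
After 3 (propagate distance d=17): x=4501/530 (≈8.4925) theta=-47/530 (≈-0.0887)
After 4 (thin lens f=47): x=4501/530 (≈8.4925) theta=-671/2491 (≈-0.2694)
After 5 (propagate distance d=12): x=131027/24910 (≈5.2600) theta=-671/2491 (≈-0.2694)
After 6 (thin lens f=43): x=131027/24910 (≈5.2600) theta=-419557/1071130 (≈-0.3917)
After 7 (propagate distance d=17 (to screen)): x=-749154/535565 (≈-1.3988) theta=-419557/1071130 (≈-0.3917)
Rounded to 4 decimal places: x = -1.3988

Answer: -1.3988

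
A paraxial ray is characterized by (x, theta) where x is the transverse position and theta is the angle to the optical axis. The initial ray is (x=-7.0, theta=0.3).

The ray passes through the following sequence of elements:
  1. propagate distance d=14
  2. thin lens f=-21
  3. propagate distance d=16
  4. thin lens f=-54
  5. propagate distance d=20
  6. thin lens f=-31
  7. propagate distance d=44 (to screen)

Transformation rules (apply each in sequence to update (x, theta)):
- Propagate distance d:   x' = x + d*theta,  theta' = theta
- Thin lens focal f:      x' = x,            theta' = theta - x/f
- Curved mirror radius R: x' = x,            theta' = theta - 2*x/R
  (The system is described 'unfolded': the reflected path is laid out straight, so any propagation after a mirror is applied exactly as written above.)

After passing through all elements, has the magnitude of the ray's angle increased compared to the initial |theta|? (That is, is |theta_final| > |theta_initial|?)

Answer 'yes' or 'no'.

Initial: x=-7.0000 theta=0.3000
After 1 (propagate distance d=14): x=-2.8000 theta=0.3000
After 2 (thin lens f=-21): x=-2.8000 theta=1/6 (≈0.1667)
After 3 (propagate distance d=16): x=-2/15 (≈-0.1333) theta=1/6 (≈0.1667)
After 4 (thin lens f=-54): x=-2/15 (≈-0.1333) theta=133/810 (≈0.1642)
After 5 (propagate distance d=20): x=1276/405 (≈3.1506) theta=133/810 (≈0.1642)
After 6 (thin lens f=-31): x=1276/405 (≈3.1506) theta=445/1674 (≈0.2658)
After 7 (propagate distance d=44 (to screen)): x=186406/12555 (≈14.8472) theta=445/1674 (≈0.2658)
|theta_initial|=0.3000 |theta_final|=445/1674 (≈0.2658) -> not increased

Answer: no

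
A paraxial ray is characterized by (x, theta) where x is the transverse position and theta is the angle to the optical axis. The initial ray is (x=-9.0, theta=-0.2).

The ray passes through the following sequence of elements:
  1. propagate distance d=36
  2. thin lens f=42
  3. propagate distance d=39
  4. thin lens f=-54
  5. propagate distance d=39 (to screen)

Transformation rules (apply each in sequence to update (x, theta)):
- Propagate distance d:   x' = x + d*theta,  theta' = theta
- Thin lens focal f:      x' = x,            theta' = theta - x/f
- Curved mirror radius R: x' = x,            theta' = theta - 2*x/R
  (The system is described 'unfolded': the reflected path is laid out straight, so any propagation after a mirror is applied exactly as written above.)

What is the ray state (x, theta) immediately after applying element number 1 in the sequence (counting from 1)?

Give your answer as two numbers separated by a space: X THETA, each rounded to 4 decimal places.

Answer: -16.2000 -0.2000

Derivation:
Initial: x=-9.0000 theta=-0.2000
After 1 (propagate distance d=36): x=-16.2000 theta=-0.2000
Rounded to 4 decimal places: x = -16.2000, theta = -0.2000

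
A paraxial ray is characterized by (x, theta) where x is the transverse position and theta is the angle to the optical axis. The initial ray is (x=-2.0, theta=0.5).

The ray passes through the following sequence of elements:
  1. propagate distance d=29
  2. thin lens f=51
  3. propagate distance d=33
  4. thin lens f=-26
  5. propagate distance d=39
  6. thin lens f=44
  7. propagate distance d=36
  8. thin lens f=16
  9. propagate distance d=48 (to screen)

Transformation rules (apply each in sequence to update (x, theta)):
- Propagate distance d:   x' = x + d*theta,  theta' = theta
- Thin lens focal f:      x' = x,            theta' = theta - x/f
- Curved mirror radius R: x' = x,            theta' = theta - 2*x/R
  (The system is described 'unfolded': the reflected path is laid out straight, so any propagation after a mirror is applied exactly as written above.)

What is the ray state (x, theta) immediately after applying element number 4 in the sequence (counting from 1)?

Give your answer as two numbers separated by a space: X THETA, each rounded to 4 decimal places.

Initial: x=-2.0000 theta=0.5000
After 1 (propagate distance d=29): x=12.5000 theta=0.5000
After 2 (thin lens f=51): x=12.5000 theta=13/51 (≈0.2549)
After 3 (propagate distance d=33): x=711/34 (≈20.9118) theta=13/51 (≈0.2549)
After 4 (thin lens f=-26): x=711/34 (≈20.9118) theta=2809/2652 (≈1.0592)
Rounded to 4 decimal places: x = 20.9118, theta = 1.0592

Answer: 20.9118 1.0592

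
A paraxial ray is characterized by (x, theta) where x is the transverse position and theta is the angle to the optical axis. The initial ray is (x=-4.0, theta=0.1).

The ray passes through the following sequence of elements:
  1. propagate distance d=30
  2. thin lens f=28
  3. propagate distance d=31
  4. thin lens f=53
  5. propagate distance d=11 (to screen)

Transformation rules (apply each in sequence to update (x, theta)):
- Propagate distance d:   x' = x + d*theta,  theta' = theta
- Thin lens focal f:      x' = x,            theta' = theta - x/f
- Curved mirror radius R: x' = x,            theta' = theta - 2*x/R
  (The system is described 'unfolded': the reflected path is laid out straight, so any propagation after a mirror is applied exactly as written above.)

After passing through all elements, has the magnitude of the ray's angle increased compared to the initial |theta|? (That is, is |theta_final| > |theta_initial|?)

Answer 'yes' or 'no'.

Answer: no

Derivation:
Initial: x=-4.0000 theta=0.1000
After 1 (propagate distance d=30): x=-1.0000 theta=0.1000
After 2 (thin lens f=28): x=-1.0000 theta=19/140 (≈0.1357)
After 3 (propagate distance d=31): x=449/140 (≈3.2071) theta=19/140 (≈0.1357)
After 4 (thin lens f=53): x=449/140 (≈3.2071) theta=279/3710 (≈0.0752)
After 5 (propagate distance d=11 (to screen)): x=5987/1484 (≈4.0344) theta=279/3710 (≈0.0752)
|theta_initial|=0.1000 |theta_final|=279/3710 (≈0.0752) -> not increased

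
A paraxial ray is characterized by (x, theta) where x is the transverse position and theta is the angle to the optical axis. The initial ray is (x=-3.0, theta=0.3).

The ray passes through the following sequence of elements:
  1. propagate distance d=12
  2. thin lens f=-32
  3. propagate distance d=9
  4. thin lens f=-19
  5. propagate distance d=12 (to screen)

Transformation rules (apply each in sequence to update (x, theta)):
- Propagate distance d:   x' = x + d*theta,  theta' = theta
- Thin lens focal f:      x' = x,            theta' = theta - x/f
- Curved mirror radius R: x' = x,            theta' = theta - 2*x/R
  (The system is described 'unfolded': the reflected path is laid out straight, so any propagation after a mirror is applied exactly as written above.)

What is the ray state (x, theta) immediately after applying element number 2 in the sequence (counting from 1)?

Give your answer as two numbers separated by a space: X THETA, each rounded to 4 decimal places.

Initial: x=-3.0000 theta=0.3000
After 1 (propagate distance d=12): x=0.6000 theta=0.3000
After 2 (thin lens f=-32): x=0.6000 theta=51/160 (≈0.3188)
Rounded to 4 decimal places: x = 0.6000, theta = 0.3188

Answer: 0.6000 0.3188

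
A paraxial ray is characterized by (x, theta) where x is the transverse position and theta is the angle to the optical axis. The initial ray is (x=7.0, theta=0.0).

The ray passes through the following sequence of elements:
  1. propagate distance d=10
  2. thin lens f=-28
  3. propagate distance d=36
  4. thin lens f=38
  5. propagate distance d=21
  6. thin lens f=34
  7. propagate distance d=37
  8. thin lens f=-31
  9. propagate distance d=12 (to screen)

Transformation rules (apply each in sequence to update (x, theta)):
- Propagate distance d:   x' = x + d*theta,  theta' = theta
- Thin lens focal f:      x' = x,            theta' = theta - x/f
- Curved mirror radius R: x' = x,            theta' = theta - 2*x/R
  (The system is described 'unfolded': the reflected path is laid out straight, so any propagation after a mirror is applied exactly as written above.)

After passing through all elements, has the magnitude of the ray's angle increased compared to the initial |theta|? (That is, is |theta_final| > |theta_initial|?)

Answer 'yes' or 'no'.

Initial: x=7.0000 theta=0.0000
After 1 (propagate distance d=10): x=7.0000 theta=0.0000
After 2 (thin lens f=-28): x=7.0000 theta=0.2500
After 3 (propagate distance d=36): x=16.0000 theta=0.2500
After 4 (thin lens f=38): x=16.0000 theta=-13/76 (≈-0.1711)
After 5 (propagate distance d=21): x=943/76 (≈12.4079) theta=-13/76 (≈-0.1711)
After 6 (thin lens f=34): x=943/76 (≈12.4079) theta=-1385/2584 (≈-0.5360)
After 7 (propagate distance d=37): x=-19183/2584 (≈-7.4238) theta=-1385/2584 (≈-0.5360)
After 8 (thin lens f=-31): x=-19183/2584 (≈-7.4238) theta=-1827/2356 (≈-0.7755)
After 9 (propagate distance d=12 (to screen)): x=-70531/4216 (≈-16.7294) theta=-1827/2356 (≈-0.7755)
|theta_initial|=0.0000 |theta_final|=1827/2356 (≈0.7755) -> increased

Answer: yes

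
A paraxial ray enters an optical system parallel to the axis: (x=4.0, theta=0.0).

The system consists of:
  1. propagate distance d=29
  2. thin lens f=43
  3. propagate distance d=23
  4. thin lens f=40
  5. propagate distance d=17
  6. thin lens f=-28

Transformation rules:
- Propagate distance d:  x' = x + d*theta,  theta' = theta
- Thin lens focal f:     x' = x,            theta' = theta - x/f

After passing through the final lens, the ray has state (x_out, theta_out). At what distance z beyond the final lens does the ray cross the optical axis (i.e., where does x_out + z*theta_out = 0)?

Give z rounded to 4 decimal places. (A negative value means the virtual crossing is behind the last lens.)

Answer: -3.2421

Derivation:
Initial: x=4.0000 theta=0.0000
After 1 (propagate distance d=29): x=4.0000 theta=0.0000
After 2 (thin lens f=43): x=4.0000 theta=-4/43 (≈-0.0930)
After 3 (propagate distance d=23): x=80/43 (≈1.8605) theta=-4/43 (≈-0.0930)
After 4 (thin lens f=40): x=80/43 (≈1.8605) theta=-6/43 (≈-0.1395)
After 5 (propagate distance d=17): x=-22/43 (≈-0.5116) theta=-6/43 (≈-0.1395)
After 6 (thin lens f=-28): x=-22/43 (≈-0.5116) theta=-95/602 (≈-0.1578)
z_focus = -x_out/theta_out = -(-22/43)/(-95/602) = -308/95 ≈ -3.2421
Rounded to 4 decimal places: z = -3.2421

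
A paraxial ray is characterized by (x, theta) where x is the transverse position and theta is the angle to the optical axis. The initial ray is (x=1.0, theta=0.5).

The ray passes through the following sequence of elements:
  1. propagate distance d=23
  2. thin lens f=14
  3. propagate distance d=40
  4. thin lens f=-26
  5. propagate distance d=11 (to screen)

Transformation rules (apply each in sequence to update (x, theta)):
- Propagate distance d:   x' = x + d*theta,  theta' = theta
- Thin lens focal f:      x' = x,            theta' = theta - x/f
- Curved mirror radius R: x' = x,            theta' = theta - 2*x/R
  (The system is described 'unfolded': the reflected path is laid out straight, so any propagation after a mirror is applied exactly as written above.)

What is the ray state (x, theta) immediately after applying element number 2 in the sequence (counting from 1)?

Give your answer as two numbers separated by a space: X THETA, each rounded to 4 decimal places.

Answer: 12.5000 -0.3929

Derivation:
Initial: x=1.0000 theta=0.5000
After 1 (propagate distance d=23): x=12.5000 theta=0.5000
After 2 (thin lens f=14): x=12.5000 theta=-11/28 (≈-0.3929)
Rounded to 4 decimal places: x = 12.5000, theta = -0.3929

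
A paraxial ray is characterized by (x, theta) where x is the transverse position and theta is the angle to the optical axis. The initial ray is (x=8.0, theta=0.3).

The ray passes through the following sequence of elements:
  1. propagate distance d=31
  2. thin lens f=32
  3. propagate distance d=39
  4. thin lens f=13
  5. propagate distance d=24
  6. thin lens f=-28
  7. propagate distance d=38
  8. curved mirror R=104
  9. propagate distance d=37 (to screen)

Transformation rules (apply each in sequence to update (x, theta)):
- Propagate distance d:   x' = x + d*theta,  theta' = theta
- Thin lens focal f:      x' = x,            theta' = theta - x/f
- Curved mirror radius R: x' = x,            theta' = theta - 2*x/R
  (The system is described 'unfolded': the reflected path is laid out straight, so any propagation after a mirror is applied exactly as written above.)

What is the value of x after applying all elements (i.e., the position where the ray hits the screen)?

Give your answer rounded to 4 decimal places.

Answer: -65.7071

Derivation:
Initial: x=8.0000 theta=0.3000
After 1 (propagate distance d=31): x=17.3000 theta=0.3000
After 2 (thin lens f=32): x=17.3000 theta=-77/320 (≈-0.2406)
After 3 (propagate distance d=39): x=2533/320 (≈7.9156) theta=-77/320 (≈-0.2406)
After 4 (thin lens f=13): x=2533/320 (≈7.9156) theta=-1767/2080 (≈-0.8495)
After 5 (propagate distance d=24): x=-51887/4160 (≈-12.4728) theta=-1767/2080 (≈-0.8495)
After 6 (thin lens f=-28): x=-51887/4160 (≈-12.4728) theta=-11603/8960 (≈-1.2950)
After 7 (propagate distance d=38): x=-3592359/58240 (≈-61.6820) theta=-11603/8960 (≈-1.2950)
After 8 (curved mirror R=104): x=-3592359/58240 (≈-61.6820) theta=-9413/86528 (≈-0.1088)
After 9 (propagate distance d=37 (to screen)): x=-198992503/3028480 (≈-65.7071) theta=-9413/86528 (≈-0.1088)
Rounded to 4 decimal places: x = -65.7071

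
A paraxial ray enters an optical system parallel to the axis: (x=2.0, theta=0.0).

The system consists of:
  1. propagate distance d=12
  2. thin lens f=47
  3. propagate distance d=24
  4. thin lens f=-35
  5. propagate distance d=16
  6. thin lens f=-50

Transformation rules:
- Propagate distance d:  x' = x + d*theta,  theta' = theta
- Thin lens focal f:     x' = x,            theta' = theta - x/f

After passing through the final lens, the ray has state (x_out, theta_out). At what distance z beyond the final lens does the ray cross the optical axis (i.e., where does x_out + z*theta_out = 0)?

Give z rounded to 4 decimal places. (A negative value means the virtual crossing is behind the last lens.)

Initial: x=2.0000 theta=0.0000
After 1 (propagate distance d=12): x=2.0000 theta=0.0000
After 2 (thin lens f=47): x=2.0000 theta=-2/47 (≈-0.0426)
After 3 (propagate distance d=24): x=46/47 (≈0.9787) theta=-2/47 (≈-0.0426)
After 4 (thin lens f=-35): x=46/47 (≈0.9787) theta=-24/1645 (≈-0.0146)
After 5 (propagate distance d=16): x=1226/1645 (≈0.7453) theta=-24/1645 (≈-0.0146)
After 6 (thin lens f=-50): x=1226/1645 (≈0.7453) theta=13/41125 (≈0.0003)
z_focus = -x_out/theta_out = -(1226/1645)/(13/41125) = -30650/13 ≈ -2357.6923
Rounded to 4 decimal places: z = -2357.6923

Answer: -2357.6923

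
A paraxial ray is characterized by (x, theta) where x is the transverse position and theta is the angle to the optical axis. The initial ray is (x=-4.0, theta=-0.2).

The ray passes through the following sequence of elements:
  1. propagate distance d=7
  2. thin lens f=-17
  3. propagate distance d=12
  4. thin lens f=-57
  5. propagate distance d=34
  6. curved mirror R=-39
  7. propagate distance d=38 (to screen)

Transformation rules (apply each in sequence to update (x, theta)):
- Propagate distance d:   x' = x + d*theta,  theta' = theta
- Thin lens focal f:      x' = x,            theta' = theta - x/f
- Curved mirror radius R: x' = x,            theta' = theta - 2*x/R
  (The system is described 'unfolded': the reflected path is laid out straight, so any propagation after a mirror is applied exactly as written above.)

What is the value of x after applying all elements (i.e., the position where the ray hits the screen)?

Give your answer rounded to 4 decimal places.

Initial: x=-4.0000 theta=-0.2000
After 1 (propagate distance d=7): x=-5.4000 theta=-0.2000
After 2 (thin lens f=-17): x=-5.4000 theta=-44/85 (≈-0.5176)
After 3 (propagate distance d=12): x=-987/85 (≈-11.6118) theta=-44/85 (≈-0.5176)
After 4 (thin lens f=-57): x=-987/85 (≈-11.6118) theta=-233/323 (≈-0.7214)
After 5 (propagate distance d=34): x=-58363/1615 (≈-36.1381) theta=-233/323 (≈-0.7214)
After 6 (curved mirror R=-39): x=-58363/1615 (≈-36.1381) theta=-162161/62985 (≈-2.5746)
After 7 (propagate distance d=38 (to screen)): x=-1687655/12597 (≈-133.9728) theta=-162161/62985 (≈-2.5746)
Rounded to 4 decimal places: x = -133.9728

Answer: -133.9728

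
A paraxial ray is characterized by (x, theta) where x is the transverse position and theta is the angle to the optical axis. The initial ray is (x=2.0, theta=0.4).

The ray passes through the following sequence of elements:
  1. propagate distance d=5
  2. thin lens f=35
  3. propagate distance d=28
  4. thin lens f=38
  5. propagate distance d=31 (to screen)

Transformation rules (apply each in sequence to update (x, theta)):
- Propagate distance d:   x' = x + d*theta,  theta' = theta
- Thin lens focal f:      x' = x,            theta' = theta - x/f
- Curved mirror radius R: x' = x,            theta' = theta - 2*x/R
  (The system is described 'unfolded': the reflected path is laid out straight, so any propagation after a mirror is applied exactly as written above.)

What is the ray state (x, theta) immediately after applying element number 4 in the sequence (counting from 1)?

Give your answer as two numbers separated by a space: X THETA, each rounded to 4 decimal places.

Answer: 12.0000 -0.0301

Derivation:
Initial: x=2.0000 theta=0.4000
After 1 (propagate distance d=5): x=4.0000 theta=0.4000
After 2 (thin lens f=35): x=4.0000 theta=2/7 (≈0.2857)
After 3 (propagate distance d=28): x=12.0000 theta=2/7 (≈0.2857)
After 4 (thin lens f=38): x=12.0000 theta=-4/133 (≈-0.0301)
Rounded to 4 decimal places: x = 12.0000, theta = -0.0301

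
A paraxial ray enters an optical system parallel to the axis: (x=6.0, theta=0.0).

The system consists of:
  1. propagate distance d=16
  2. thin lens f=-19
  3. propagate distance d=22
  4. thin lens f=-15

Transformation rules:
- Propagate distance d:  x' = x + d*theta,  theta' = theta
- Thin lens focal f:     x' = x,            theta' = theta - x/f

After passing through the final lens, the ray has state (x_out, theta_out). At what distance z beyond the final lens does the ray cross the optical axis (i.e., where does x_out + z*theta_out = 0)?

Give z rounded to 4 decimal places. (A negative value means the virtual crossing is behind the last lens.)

Answer: -10.9821

Derivation:
Initial: x=6.0000 theta=0.0000
After 1 (propagate distance d=16): x=6.0000 theta=0.0000
After 2 (thin lens f=-19): x=6.0000 theta=6/19 (≈0.3158)
After 3 (propagate distance d=22): x=246/19 (≈12.9474) theta=6/19 (≈0.3158)
After 4 (thin lens f=-15): x=246/19 (≈12.9474) theta=112/95 (≈1.1789)
z_focus = -x_out/theta_out = -(246/19)/(112/95) = -615/56 ≈ -10.9821
Rounded to 4 decimal places: z = -10.9821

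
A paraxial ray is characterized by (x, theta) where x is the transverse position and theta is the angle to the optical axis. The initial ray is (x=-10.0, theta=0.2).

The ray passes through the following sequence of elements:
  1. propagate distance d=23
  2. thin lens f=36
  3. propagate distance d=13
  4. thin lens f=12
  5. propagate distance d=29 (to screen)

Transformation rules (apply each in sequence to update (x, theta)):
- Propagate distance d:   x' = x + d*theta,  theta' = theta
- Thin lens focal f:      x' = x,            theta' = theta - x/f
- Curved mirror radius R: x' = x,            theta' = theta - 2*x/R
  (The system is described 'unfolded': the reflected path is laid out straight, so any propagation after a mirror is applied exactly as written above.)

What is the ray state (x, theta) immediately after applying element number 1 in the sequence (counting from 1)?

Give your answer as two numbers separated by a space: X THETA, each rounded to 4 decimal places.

Answer: -5.4000 0.2000

Derivation:
Initial: x=-10.0000 theta=0.2000
After 1 (propagate distance d=23): x=-5.4000 theta=0.2000
Rounded to 4 decimal places: x = -5.4000, theta = 0.2000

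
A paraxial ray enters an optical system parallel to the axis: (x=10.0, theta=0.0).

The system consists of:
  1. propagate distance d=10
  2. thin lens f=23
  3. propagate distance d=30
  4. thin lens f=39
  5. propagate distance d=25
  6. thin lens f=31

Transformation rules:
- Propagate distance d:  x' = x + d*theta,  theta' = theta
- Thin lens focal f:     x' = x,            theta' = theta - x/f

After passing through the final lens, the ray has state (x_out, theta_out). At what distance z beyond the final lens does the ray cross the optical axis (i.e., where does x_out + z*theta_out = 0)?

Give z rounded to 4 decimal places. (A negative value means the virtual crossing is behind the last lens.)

Initial: x=10.0000 theta=0.0000
After 1 (propagate distance d=10): x=10.0000 theta=0.0000
After 2 (thin lens f=23): x=10.0000 theta=-10/23 (≈-0.4348)
After 3 (propagate distance d=30): x=-70/23 (≈-3.0435) theta=-10/23 (≈-0.4348)
After 4 (thin lens f=39): x=-70/23 (≈-3.0435) theta=-320/897 (≈-0.3567)
After 5 (propagate distance d=25): x=-10730/897 (≈-11.9621) theta=-320/897 (≈-0.3567)
After 6 (thin lens f=31): x=-10730/897 (≈-11.9621) theta=270/9269 (≈0.0291)
z_focus = -x_out/theta_out = -(-10730/897)/(270/9269) = 33263/81 ≈ 410.6543
Rounded to 4 decimal places: z = 410.6543

Answer: 410.6543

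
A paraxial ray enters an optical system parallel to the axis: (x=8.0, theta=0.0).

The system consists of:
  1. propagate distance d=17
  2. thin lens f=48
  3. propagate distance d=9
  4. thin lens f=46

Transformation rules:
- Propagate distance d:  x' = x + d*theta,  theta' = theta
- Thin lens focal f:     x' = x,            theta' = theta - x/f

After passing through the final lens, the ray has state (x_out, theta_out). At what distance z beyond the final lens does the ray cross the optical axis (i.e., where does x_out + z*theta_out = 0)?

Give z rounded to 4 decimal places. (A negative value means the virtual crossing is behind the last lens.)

Initial: x=8.0000 theta=0.0000
After 1 (propagate distance d=17): x=8.0000 theta=0.0000
After 2 (thin lens f=48): x=8.0000 theta=-1/6 (≈-0.1667)
After 3 (propagate distance d=9): x=6.5000 theta=-1/6 (≈-0.1667)
After 4 (thin lens f=46): x=6.5000 theta=-85/276 (≈-0.3080)
z_focus = -x_out/theta_out = -(6.5000)/(-85/276) = 1794/85 ≈ 21.1059
Rounded to 4 decimal places: z = 21.1059

Answer: 21.1059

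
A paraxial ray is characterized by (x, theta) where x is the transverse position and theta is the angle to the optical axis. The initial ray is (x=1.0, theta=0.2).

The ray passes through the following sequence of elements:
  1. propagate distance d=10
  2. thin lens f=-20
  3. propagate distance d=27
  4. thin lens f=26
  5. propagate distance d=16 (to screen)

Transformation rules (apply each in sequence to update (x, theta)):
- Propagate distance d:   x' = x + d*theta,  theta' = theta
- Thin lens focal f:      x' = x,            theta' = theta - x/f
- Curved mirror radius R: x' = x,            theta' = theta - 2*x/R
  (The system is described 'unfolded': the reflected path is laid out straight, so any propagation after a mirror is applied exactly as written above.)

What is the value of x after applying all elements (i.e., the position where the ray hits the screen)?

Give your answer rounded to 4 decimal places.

Answer: 10.3885

Derivation:
Initial: x=1.0000 theta=0.2000
After 1 (propagate distance d=10): x=3.0000 theta=0.2000
After 2 (thin lens f=-20): x=3.0000 theta=0.3500
After 3 (propagate distance d=27): x=12.4500 theta=0.3500
After 4 (thin lens f=26): x=12.4500 theta=-67/520 (≈-0.1288)
After 5 (propagate distance d=16 (to screen)): x=2701/260 (≈10.3885) theta=-67/520 (≈-0.1288)
Rounded to 4 decimal places: x = 10.3885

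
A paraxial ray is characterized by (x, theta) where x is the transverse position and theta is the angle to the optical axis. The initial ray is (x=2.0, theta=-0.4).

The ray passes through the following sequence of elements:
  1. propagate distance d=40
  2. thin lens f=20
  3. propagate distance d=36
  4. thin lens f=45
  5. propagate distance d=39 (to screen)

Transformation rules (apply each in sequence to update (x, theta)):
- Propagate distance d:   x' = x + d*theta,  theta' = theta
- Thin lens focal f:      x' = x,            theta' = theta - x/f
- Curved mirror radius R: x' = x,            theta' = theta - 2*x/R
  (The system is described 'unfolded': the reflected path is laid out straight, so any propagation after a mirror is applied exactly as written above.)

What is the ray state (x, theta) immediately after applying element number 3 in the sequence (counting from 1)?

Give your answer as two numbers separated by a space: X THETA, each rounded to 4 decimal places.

Answer: -3.2000 0.3000

Derivation:
Initial: x=2.0000 theta=-0.4000
After 1 (propagate distance d=40): x=-14.0000 theta=-0.4000
After 2 (thin lens f=20): x=-14.0000 theta=0.3000
After 3 (propagate distance d=36): x=-3.2000 theta=0.3000
Rounded to 4 decimal places: x = -3.2000, theta = 0.3000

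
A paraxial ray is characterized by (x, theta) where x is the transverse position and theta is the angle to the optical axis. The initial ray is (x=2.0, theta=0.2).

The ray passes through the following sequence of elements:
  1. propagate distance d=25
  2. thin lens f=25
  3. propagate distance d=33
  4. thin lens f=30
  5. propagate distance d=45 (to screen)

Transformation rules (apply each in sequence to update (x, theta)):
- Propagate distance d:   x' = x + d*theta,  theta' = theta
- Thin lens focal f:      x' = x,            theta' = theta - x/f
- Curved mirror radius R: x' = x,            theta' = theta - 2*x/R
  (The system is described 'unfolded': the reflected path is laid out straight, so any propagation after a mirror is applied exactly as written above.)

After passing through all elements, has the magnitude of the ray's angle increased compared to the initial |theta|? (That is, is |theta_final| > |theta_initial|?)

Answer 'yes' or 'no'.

Initial: x=2.0000 theta=0.2000
After 1 (propagate distance d=25): x=7.0000 theta=0.2000
After 2 (thin lens f=25): x=7.0000 theta=-0.0800
After 3 (propagate distance d=33): x=4.3600 theta=-0.0800
After 4 (thin lens f=30): x=4.3600 theta=-169/750 (≈-0.2253)
After 5 (propagate distance d=45 (to screen)): x=-5.7800 theta=-169/750 (≈-0.2253)
|theta_initial|=0.2000 |theta_final|=169/750 (≈0.2253) -> increased

Answer: yes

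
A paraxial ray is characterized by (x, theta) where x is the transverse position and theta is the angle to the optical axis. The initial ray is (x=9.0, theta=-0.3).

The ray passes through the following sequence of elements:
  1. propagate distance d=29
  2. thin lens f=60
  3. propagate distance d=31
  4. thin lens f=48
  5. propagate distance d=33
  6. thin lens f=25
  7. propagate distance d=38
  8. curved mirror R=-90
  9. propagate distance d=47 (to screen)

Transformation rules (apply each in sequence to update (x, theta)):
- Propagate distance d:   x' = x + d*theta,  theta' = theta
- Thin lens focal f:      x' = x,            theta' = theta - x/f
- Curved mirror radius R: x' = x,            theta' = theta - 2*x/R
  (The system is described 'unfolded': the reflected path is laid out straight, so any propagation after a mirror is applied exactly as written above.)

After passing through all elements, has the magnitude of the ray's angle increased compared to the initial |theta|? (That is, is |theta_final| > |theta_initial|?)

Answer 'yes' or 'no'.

Initial: x=9.0000 theta=-0.3000
After 1 (propagate distance d=29): x=0.3000 theta=-0.3000
After 2 (thin lens f=60): x=0.3000 theta=-0.3050
After 3 (propagate distance d=31): x=-9.1550 theta=-0.3050
After 4 (thin lens f=48): x=-9.1550 theta=-1097/9600 (≈-0.1143)
After 5 (propagate distance d=33): x=-41363/3200 (≈-12.9259) theta=-1097/9600 (≈-0.1143)
After 6 (thin lens f=25): x=-41363/3200 (≈-12.9259) theta=12083/30000 (≈0.4028)
After 7 (propagate distance d=38): x=571007/240000 (≈2.3792) theta=12083/30000 (≈0.4028)
After 8 (curved mirror R=-90): x=571007/240000 (≈2.3792) theta=4920887/10800000 (≈0.4556)
After 9 (propagate distance d=47 (to screen)): x=64244251/2700000 (≈23.7942) theta=4920887/10800000 (≈0.4556)
|theta_initial|=0.3000 |theta_final|=4920887/10800000 (≈0.4556) -> increased

Answer: yes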